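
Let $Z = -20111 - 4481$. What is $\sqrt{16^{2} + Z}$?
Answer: $156 i \approx 156.0 i$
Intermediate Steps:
$Z = -24592$
$\sqrt{16^{2} + Z} = \sqrt{16^{2} - 24592} = \sqrt{256 - 24592} = \sqrt{-24336} = 156 i$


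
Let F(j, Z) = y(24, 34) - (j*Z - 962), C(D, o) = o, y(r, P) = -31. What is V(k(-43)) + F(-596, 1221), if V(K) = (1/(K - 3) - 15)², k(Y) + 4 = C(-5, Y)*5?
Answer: 35921734309/49284 ≈ 7.2887e+5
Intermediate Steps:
F(j, Z) = 931 - Z*j (F(j, Z) = -31 - (j*Z - 962) = -31 - (Z*j - 962) = -31 - (-962 + Z*j) = -31 + (962 - Z*j) = 931 - Z*j)
k(Y) = -4 + 5*Y (k(Y) = -4 + Y*5 = -4 + 5*Y)
V(K) = (-15 + 1/(-3 + K))² (V(K) = (1/(-3 + K) - 15)² = (-15 + 1/(-3 + K))²)
V(k(-43)) + F(-596, 1221) = (-46 + 15*(-4 + 5*(-43)))²/(-3 + (-4 + 5*(-43)))² + (931 - 1*1221*(-596)) = (-46 + 15*(-4 - 215))²/(-3 + (-4 - 215))² + (931 + 727716) = (-46 + 15*(-219))²/(-3 - 219)² + 728647 = (-46 - 3285)²/(-222)² + 728647 = (-3331)²*(1/49284) + 728647 = 11095561*(1/49284) + 728647 = 11095561/49284 + 728647 = 35921734309/49284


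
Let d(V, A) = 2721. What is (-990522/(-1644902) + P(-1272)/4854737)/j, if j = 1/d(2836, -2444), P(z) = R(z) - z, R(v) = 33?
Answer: 6545189178960552/3992783300387 ≈ 1639.3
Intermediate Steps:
P(z) = 33 - z
j = 1/2721 ≈ 0.00036751
(-990522/(-1644902) + P(-1272)/4854737)/j = (-990522/(-1644902) + (33 - 1*(-1272))/4854737)/(1/2721) = (-990522*(-1/1644902) + (33 + 1272)*(1/4854737))*2721 = (495261/822451 + 1305*(1/4854737))*2721 = (495261/822451 + 1305/4854737)*2721 = (2405435199912/3992783300387)*2721 = 6545189178960552/3992783300387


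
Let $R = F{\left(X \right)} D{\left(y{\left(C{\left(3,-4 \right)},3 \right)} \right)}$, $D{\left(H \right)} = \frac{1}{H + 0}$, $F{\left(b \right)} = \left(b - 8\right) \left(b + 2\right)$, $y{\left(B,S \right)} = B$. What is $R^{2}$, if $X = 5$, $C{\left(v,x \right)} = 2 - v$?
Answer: $441$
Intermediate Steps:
$F{\left(b \right)} = \left(-8 + b\right) \left(2 + b\right)$
$D{\left(H \right)} = \frac{1}{H}$
$R = 21$ ($R = \frac{-16 + 5^{2} - 30}{2 - 3} = \frac{-16 + 25 - 30}{2 - 3} = - \frac{21}{-1} = \left(-21\right) \left(-1\right) = 21$)
$R^{2} = 21^{2} = 441$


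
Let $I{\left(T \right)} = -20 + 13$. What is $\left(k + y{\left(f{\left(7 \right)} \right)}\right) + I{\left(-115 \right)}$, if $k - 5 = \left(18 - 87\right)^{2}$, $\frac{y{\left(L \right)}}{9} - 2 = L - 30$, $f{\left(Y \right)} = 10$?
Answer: $4597$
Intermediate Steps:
$I{\left(T \right)} = -7$
$y{\left(L \right)} = -252 + 9 L$ ($y{\left(L \right)} = 18 + 9 \left(L - 30\right) = 18 + 9 \left(-30 + L\right) = 18 + \left(-270 + 9 L\right) = -252 + 9 L$)
$k = 4766$ ($k = 5 + \left(18 - 87\right)^{2} = 5 + \left(-69\right)^{2} = 5 + 4761 = 4766$)
$\left(k + y{\left(f{\left(7 \right)} \right)}\right) + I{\left(-115 \right)} = \left(4766 + \left(-252 + 9 \cdot 10\right)\right) - 7 = \left(4766 + \left(-252 + 90\right)\right) - 7 = \left(4766 - 162\right) - 7 = 4604 - 7 = 4597$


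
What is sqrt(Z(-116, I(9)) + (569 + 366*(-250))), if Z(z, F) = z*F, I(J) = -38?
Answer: I*sqrt(86523) ≈ 294.15*I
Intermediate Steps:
Z(z, F) = F*z
sqrt(Z(-116, I(9)) + (569 + 366*(-250))) = sqrt(-38*(-116) + (569 + 366*(-250))) = sqrt(4408 + (569 - 91500)) = sqrt(4408 - 90931) = sqrt(-86523) = I*sqrt(86523)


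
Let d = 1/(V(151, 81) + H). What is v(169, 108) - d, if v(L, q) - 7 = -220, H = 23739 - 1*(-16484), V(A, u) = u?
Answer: -8584753/40304 ≈ -213.00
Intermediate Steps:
H = 40223 (H = 23739 + 16484 = 40223)
v(L, q) = -213 (v(L, q) = 7 - 220 = -213)
d = 1/40304 (d = 1/(81 + 40223) = 1/40304 ≈ 2.4811e-5)
v(169, 108) - d = -213 - 1*1/40304 = -213 - 1/40304 = -8584753/40304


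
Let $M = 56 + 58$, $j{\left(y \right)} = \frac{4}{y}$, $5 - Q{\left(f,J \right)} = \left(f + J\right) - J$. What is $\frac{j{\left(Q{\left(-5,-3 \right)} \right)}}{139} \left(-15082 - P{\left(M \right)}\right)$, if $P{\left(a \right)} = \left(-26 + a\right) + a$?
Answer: $- \frac{30568}{695} \approx -43.983$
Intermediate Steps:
$Q{\left(f,J \right)} = 5 - f$ ($Q{\left(f,J \right)} = 5 - \left(\left(f + J\right) - J\right) = 5 - \left(\left(J + f\right) - J\right) = 5 - f$)
$M = 114$
$P{\left(a \right)} = -26 + 2 a$
$\frac{j{\left(Q{\left(-5,-3 \right)} \right)}}{139} \left(-15082 - P{\left(M \right)}\right) = \frac{4 \frac{1}{5 - -5}}{139} \left(-15082 - \left(-26 + 2 \cdot 114\right)\right) = \frac{4}{5 + 5} \cdot \frac{1}{139} \left(-15082 - \left(-26 + 228\right)\right) = \frac{4}{10} \cdot \frac{1}{139} \left(-15082 - 202\right) = 4 \cdot \frac{1}{10} \cdot \frac{1}{139} \left(-15082 - 202\right) = \frac{2}{5} \cdot \frac{1}{139} \left(-15284\right) = \frac{2}{695} \left(-15284\right) = - \frac{30568}{695}$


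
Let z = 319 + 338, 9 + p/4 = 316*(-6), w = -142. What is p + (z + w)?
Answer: -7105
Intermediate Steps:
p = -7620 (p = -36 + 4*(316*(-6)) = -36 + 4*(-1896) = -36 - 7584 = -7620)
z = 657
p + (z + w) = -7620 + (657 - 142) = -7620 + 515 = -7105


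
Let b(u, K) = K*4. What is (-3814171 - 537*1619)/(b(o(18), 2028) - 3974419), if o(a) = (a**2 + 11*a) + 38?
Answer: 4683574/3966307 ≈ 1.1808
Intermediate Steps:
o(a) = 38 + a**2 + 11*a
b(u, K) = 4*K
(-3814171 - 537*1619)/(b(o(18), 2028) - 3974419) = (-3814171 - 537*1619)/(4*2028 - 3974419) = (-3814171 - 869403)/(8112 - 3974419) = -4683574/(-3966307) = -4683574*(-1/3966307) = 4683574/3966307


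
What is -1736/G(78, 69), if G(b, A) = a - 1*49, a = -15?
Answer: 217/8 ≈ 27.125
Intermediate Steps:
G(b, A) = -64 (G(b, A) = -15 - 1*49 = -15 - 49 = -64)
-1736/G(78, 69) = -1736/(-64) = -1736*(-1/64) = 217/8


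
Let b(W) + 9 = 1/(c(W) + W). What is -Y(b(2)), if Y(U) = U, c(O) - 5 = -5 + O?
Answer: 35/4 ≈ 8.7500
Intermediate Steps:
c(O) = O (c(O) = 5 + (-5 + O) = O)
b(W) = -9 + 1/(2*W) (b(W) = -9 + 1/(W + W) = -9 + 1/(2*W))
-Y(b(2)) = -(-9 + (½)/2) = -(-9 + (½)*(½)) = -(-9 + ¼) = -1*(-35/4) = 35/4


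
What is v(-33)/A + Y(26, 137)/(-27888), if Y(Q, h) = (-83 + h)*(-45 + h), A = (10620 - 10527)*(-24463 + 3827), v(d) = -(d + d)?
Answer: -215011/1206737 ≈ -0.17818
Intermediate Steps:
v(d) = -2*d
A = -1919148 (A = 93*(-20636) = -1919148)
v(-33)/A + Y(26, 137)/(-27888) = -2*(-33)/(-1919148) + (3735 + 137**2 - 128*137)/(-27888) = 66*(-1/1919148) + (3735 + 18769 - 17536)*(-1/27888) = -1/29078 + 4968*(-1/27888) = -1/29078 - 207/1162 = -215011/1206737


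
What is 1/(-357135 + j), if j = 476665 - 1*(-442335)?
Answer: 1/561865 ≈ 1.7798e-6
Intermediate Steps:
j = 919000 (j = 476665 + 442335 = 919000)
1/(-357135 + j) = 1/(-357135 + 919000) = 1/561865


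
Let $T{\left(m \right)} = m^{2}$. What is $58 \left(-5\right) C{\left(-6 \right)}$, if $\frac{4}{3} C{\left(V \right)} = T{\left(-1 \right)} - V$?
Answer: $- \frac{3045}{2} \approx -1522.5$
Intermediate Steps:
$C{\left(V \right)} = \frac{3}{4} - \frac{3 V}{4}$ ($C{\left(V \right)} = \frac{3 \left(\left(-1\right)^{2} - V\right)}{4} = \frac{3 \left(1 - V\right)}{4} = \frac{3}{4} - \frac{3 V}{4}$)
$58 \left(-5\right) C{\left(-6 \right)} = 58 \left(-5\right) \left(\frac{3}{4} - - \frac{9}{2}\right) = - 290 \left(\frac{3}{4} + \frac{9}{2}\right) = \left(-290\right) \frac{21}{4} = - \frac{3045}{2}$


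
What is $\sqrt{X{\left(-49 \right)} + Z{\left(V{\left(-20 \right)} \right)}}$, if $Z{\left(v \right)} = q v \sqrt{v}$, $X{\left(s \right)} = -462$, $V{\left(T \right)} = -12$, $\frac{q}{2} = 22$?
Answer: $\sqrt{-462 - 1056 i \sqrt{3}} \approx 26.688 - 34.267 i$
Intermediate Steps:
$q = 44$ ($q = 2 \cdot 22 = 44$)
$Z{\left(v \right)} = 44 v^{\frac{3}{2}}$ ($Z{\left(v \right)} = 44 v \sqrt{v} = 44 v^{\frac{3}{2}}$)
$\sqrt{X{\left(-49 \right)} + Z{\left(V{\left(-20 \right)} \right)}} = \sqrt{-462 + 44 \left(-12\right)^{\frac{3}{2}}} = \sqrt{-462 + 44 \left(- 24 i \sqrt{3}\right)} = \sqrt{-462 - 1056 i \sqrt{3}}$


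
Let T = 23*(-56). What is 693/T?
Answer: -99/184 ≈ -0.53804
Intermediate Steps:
T = -1288
693/T = 693/(-1288) = 693*(-1/1288) = -99/184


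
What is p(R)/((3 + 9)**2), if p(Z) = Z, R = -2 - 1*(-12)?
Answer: 5/72 ≈ 0.069444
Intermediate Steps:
R = 10 (R = -2 + 12 = 10)
p(R)/((3 + 9)**2) = 10/((3 + 9)**2) = 10/(12**2) = 10/144 = 10*(1/144) = 5/72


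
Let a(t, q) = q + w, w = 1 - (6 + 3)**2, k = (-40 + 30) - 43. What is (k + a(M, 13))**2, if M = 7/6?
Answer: 14400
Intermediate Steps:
k = -53 (k = -10 - 43 = -53)
M = 7/6 (M = 7*(1/6) = 7/6 ≈ 1.1667)
w = -80 (w = 1 - 1*9**2 = 1 - 1*81 = 1 - 81 = -80)
a(t, q) = -80 + q (a(t, q) = q - 80 = -80 + q)
(k + a(M, 13))**2 = (-53 + (-80 + 13))**2 = (-53 - 67)**2 = (-120)**2 = 14400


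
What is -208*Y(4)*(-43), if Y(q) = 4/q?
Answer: 8944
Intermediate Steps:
-208*Y(4)*(-43) = -832/4*(-43) = -208*1*(-43) = -208*(-43) = 8944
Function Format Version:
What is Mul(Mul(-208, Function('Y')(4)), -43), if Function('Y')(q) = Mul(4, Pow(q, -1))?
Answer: 8944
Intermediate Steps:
Mul(Mul(-208, Function('Y')(4)), -43) = Mul(Mul(-208, Mul(4, Pow(4, -1))), -43) = Mul(Mul(-208, Mul(4, Rational(1, 4))), -43) = Mul(Mul(-208, 1), -43) = Mul(-208, -43) = 8944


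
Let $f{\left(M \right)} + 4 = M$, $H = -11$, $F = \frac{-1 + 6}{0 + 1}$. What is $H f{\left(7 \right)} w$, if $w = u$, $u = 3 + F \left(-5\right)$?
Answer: $726$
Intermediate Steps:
$F = 5$ ($F = \frac{5}{1} = 5 \cdot 1 = 5$)
$u = -22$ ($u = 3 + 5 \left(-5\right) = 3 - 25 = -22$)
$f{\left(M \right)} = -4 + M$
$w = -22$
$H f{\left(7 \right)} w = - 11 \left(-4 + 7\right) \left(-22\right) = \left(-11\right) 3 \left(-22\right) = \left(-33\right) \left(-22\right) = 726$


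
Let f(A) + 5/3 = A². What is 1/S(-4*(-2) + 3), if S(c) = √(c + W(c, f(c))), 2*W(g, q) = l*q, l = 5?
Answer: √174/232 ≈ 0.056857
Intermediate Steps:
f(A) = -5/3 + A²
W(g, q) = 5*q/2 (W(g, q) = (5*q)/2 = 5*q/2)
S(c) = √(-25/6 + c + 5*c²/2) (S(c) = √(c + 5*(-5/3 + c²)/2) = √(c + (-25/6 + 5*c²/2)) = √(-25/6 + c + 5*c²/2))
1/S(-4*(-2) + 3) = 1/(√(-150 + 36*(-4*(-2) + 3) + 90*(-4*(-2) + 3)²)/6) = 1/(√(-150 + 36*(8 + 3) + 90*(8 + 3)²)/6) = 1/(√(-150 + 36*11 + 90*11²)/6) = 1/(√(-150 + 396 + 90*121)/6) = 1/(√(-150 + 396 + 10890)/6) = 1/(√11136/6) = 1/((8*√174)/6) = 1/(4*√174/3) = √174/232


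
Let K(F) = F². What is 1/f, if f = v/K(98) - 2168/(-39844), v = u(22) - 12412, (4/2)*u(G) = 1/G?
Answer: -601325648/744419265 ≈ -0.80778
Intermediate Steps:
u(G) = 1/(2*G)
v = -546127/44 (v = (½)/22 - 12412 = (½)*(1/22) - 12412 = 1/44 - 12412 = -546127/44 ≈ -12412.)
f = -744419265/601325648 (f = -546127/(44*(98²)) - 2168/(-39844) = -546127/44/9604 - 2168*(-1/39844) = -546127/44*1/9604 + 542/9961 = -546127/422576 + 542/9961 = -744419265/601325648 ≈ -1.2380)
1/f = 1/(-744419265/601325648) = -601325648/744419265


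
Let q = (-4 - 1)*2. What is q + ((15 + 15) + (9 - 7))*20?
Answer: 630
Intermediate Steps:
q = -10 (q = -5*2 = -10)
q + ((15 + 15) + (9 - 7))*20 = -10 + ((15 + 15) + (9 - 7))*20 = -10 + (30 + 2)*20 = -10 + 32*20 = -10 + 640 = 630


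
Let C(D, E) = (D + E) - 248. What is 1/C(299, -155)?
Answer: -1/104 ≈ -0.0096154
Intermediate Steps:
C(D, E) = -248 + D + E
1/C(299, -155) = 1/(-248 + 299 - 155) = 1/(-104) = -1/104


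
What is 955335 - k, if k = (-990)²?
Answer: -24765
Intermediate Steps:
k = 980100
955335 - k = 955335 - 1*980100 = 955335 - 980100 = -24765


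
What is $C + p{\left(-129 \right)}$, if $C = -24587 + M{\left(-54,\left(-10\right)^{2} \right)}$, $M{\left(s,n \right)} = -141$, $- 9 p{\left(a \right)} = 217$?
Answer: $- \frac{222769}{9} \approx -24752.0$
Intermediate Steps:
$p{\left(a \right)} = - \frac{217}{9}$ ($p{\left(a \right)} = \left(- \frac{1}{9}\right) 217 = - \frac{217}{9}$)
$C = -24728$ ($C = -24587 - 141 = -24728$)
$C + p{\left(-129 \right)} = -24728 - \frac{217}{9} = - \frac{222769}{9}$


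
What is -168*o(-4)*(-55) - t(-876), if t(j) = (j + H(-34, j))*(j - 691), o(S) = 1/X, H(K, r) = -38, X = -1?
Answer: -1441478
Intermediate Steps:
o(S) = -1 (o(S) = 1/(-1) = -1)
t(j) = (-691 + j)*(-38 + j) (t(j) = (j - 38)*(j - 691) = (-38 + j)*(-691 + j) = (-691 + j)*(-38 + j))
-168*o(-4)*(-55) - t(-876) = -168*(-1)*(-55) - (26258 + (-876)² - 729*(-876)) = 168*(-55) - (26258 + 767376 + 638604) = -9240 - 1*1432238 = -9240 - 1432238 = -1441478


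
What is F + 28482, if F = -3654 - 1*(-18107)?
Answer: 42935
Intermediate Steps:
F = 14453 (F = -3654 + 18107 = 14453)
F + 28482 = 14453 + 28482 = 42935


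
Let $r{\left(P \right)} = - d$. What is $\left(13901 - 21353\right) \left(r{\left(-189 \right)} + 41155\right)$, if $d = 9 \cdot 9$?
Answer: $-306083448$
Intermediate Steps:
$d = 81$
$r{\left(P \right)} = -81$ ($r{\left(P \right)} = \left(-1\right) 81 = -81$)
$\left(13901 - 21353\right) \left(r{\left(-189 \right)} + 41155\right) = \left(13901 - 21353\right) \left(-81 + 41155\right) = \left(-7452\right) 41074 = -306083448$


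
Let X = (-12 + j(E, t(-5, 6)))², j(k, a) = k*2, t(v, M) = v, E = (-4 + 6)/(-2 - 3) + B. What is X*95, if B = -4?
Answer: 205504/5 ≈ 41101.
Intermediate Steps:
E = -22/5 (E = (-4 + 6)/(-2 - 3) - 4 = 2/(-5) - 4 = 2*(-⅕) - 4 = -⅖ - 4 = -22/5 ≈ -4.4000)
j(k, a) = 2*k
X = 10816/25 (X = (-12 + 2*(-22/5))² = (-12 - 44/5)² = (-104/5)² = 10816/25 ≈ 432.64)
X*95 = (10816/25)*95 = 205504/5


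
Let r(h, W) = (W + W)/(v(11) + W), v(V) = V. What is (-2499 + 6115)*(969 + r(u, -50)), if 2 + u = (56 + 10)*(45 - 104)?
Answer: 137013856/39 ≈ 3.5132e+6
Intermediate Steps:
u = -3896 (u = -2 + (56 + 10)*(45 - 104) = -2 + 66*(-59) = -2 - 3894 = -3896)
r(h, W) = 2*W/(11 + W) (r(h, W) = (W + W)/(11 + W) = (2*W)/(11 + W) = 2*W/(11 + W))
(-2499 + 6115)*(969 + r(u, -50)) = (-2499 + 6115)*(969 + 2*(-50)/(11 - 50)) = 3616*(969 + 2*(-50)/(-39)) = 3616*(969 + 2*(-50)*(-1/39)) = 3616*(969 + 100/39) = 3616*(37891/39) = 137013856/39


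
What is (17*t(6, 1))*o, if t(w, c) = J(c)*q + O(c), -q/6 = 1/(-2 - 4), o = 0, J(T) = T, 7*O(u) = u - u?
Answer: 0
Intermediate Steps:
O(u) = 0 (O(u) = (u - u)/7 = (⅐)*0 = 0)
q = 1 (q = -6/(-2 - 4) = -6/(-6) = -6*(-⅙) = 1)
t(w, c) = c (t(w, c) = c*1 + 0 = c + 0 = c)
(17*t(6, 1))*o = (17*1)*0 = 17*0 = 0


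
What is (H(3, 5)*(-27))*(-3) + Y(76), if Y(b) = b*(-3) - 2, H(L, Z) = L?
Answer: 13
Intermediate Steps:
Y(b) = -2 - 3*b (Y(b) = -3*b - 2 = -2 - 3*b)
(H(3, 5)*(-27))*(-3) + Y(76) = (3*(-27))*(-3) + (-2 - 3*76) = -81*(-3) + (-2 - 228) = 243 - 230 = 13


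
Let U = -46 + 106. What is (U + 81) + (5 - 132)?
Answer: 14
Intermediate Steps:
U = 60
(U + 81) + (5 - 132) = (60 + 81) + (5 - 132) = 141 - 127 = 14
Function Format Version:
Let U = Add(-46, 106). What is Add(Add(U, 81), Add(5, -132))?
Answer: 14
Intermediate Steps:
U = 60
Add(Add(U, 81), Add(5, -132)) = Add(Add(60, 81), Add(5, -132)) = Add(141, -127) = 14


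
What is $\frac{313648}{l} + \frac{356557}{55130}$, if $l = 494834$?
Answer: $\frac{650093761}{91544290} \approx 7.1014$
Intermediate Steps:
$\frac{313648}{l} + \frac{356557}{55130} = \frac{313648}{494834} + \frac{356557}{55130} = 313648 \cdot \frac{1}{494834} + 356557 \cdot \frac{1}{55130} = \frac{156824}{247417} + \frac{2393}{370} = \frac{650093761}{91544290}$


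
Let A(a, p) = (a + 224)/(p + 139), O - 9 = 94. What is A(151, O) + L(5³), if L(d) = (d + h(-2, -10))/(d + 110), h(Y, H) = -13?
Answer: 115229/56870 ≈ 2.0262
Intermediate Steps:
O = 103 (O = 9 + 94 = 103)
A(a, p) = (224 + a)/(139 + p)
L(d) = (-13 + d)/(110 + d) (L(d) = (d - 13)/(d + 110) = (-13 + d)/(110 + d))
A(151, O) + L(5³) = (224 + 151)/(139 + 103) + (-13 + 5³)/(110 + 5³) = 375/242 + (-13 + 125)/(110 + 125) = (1/242)*375 + 112/235 = 375/242 + (1/235)*112 = 375/242 + 112/235 = 115229/56870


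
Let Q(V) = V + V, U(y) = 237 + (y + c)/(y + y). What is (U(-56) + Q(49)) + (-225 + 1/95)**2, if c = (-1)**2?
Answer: 51506076487/1010800 ≈ 50956.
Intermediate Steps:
c = 1
U(y) = 237 + (1 + y)/(2*y) (U(y) = 237 + (y + 1)/(y + y) = 237 + (1 + y)/((2*y)) = 237 + (1 + y)*(1/(2*y)) = 237 + (1 + y)/(2*y))
Q(V) = 2*V
(U(-56) + Q(49)) + (-225 + 1/95)**2 = ((1/2)*(1 + 475*(-56))/(-56) + 2*49) + (-225 + 1/95)**2 = ((1/2)*(-1/56)*(1 - 26600) + 98) + (-225 + 1/95)**2 = ((1/2)*(-1/56)*(-26599) + 98) + (-21374/95)**2 = (26599/112 + 98) + 456847876/9025 = 37575/112 + 456847876/9025 = 51506076487/1010800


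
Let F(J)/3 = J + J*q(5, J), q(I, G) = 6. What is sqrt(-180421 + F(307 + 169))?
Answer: 5*I*sqrt(6817) ≈ 412.83*I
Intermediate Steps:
F(J) = 21*J (F(J) = 3*(J + J*6) = 3*(J + 6*J) = 3*(7*J) = 21*J)
sqrt(-180421 + F(307 + 169)) = sqrt(-180421 + 21*(307 + 169)) = sqrt(-180421 + 21*476) = sqrt(-180421 + 9996) = sqrt(-170425) = 5*I*sqrt(6817)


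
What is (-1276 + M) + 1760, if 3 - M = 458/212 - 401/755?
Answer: 38844221/80030 ≈ 485.37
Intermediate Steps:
M = 109701/80030 (M = 3 - (458/212 - 401/755) = 3 - (458*(1/212) - 401*1/755) = 3 - (229/106 - 401/755) = 3 - 1*130389/80030 = 3 - 130389/80030 = 109701/80030 ≈ 1.3707)
(-1276 + M) + 1760 = (-1276 + 109701/80030) + 1760 = -102008579/80030 + 1760 = 38844221/80030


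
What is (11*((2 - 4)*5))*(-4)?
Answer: 440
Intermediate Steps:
(11*((2 - 4)*5))*(-4) = (11*(-2*5))*(-4) = (11*(-10))*(-4) = -110*(-4) = 440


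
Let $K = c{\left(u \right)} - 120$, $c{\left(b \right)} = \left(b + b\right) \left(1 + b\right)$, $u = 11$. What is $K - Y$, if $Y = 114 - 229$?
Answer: $259$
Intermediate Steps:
$c{\left(b \right)} = 2 b \left(1 + b\right)$
$Y = -115$ ($Y = 114 - 229 = -115$)
$K = 144$ ($K = 2 \cdot 11 \left(1 + 11\right) - 120 = 2 \cdot 11 \cdot 12 - 120 = 264 - 120 = 144$)
$K - Y = 144 - -115 = 144 + 115 = 259$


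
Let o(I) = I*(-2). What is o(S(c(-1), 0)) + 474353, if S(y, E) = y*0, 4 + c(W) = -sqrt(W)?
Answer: 474353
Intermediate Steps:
c(W) = -4 - sqrt(W)
S(y, E) = 0
o(I) = -2*I
o(S(c(-1), 0)) + 474353 = -2*0 + 474353 = 0 + 474353 = 474353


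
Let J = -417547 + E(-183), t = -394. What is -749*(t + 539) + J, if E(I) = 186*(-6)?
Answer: -527268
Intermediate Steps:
E(I) = -1116
J = -418663 (J = -417547 - 1116 = -418663)
-749*(t + 539) + J = -749*(-394 + 539) - 418663 = -749*145 - 418663 = -108605 - 418663 = -527268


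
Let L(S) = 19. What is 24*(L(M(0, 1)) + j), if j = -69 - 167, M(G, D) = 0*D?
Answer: -5208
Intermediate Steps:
M(G, D) = 0
j = -236
24*(L(M(0, 1)) + j) = 24*(19 - 236) = 24*(-217) = -5208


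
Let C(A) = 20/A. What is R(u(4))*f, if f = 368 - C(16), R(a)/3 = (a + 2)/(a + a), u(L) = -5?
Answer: 13203/40 ≈ 330.08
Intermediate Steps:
R(a) = 3*(2 + a)/(2*a) (R(a) = 3*((a + 2)/(a + a)) = 3*((2 + a)/((2*a))) = 3*((2 + a)*(1/(2*a))) = 3*((2 + a)/(2*a)) = 3*(2 + a)/(2*a))
f = 1467/4 (f = 368 - 20/16 = 368 - 1*5/4 = 368 - 5/4 = 1467/4 ≈ 366.75)
R(u(4))*f = (3/2 + 3/(-5))*(1467/4) = (3/2 + 3*(-⅕))*(1467/4) = (3/2 - ⅗)*(1467/4) = (9/10)*(1467/4) = 13203/40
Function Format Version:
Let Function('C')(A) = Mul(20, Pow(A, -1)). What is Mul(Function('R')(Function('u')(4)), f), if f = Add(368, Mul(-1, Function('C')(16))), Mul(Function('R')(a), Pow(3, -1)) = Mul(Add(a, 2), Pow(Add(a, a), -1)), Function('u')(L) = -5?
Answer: Rational(13203, 40) ≈ 330.08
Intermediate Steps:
Function('R')(a) = Mul(Rational(3, 2), Pow(a, -1), Add(2, a)) (Function('R')(a) = Mul(3, Mul(Add(a, 2), Pow(Add(a, a), -1))) = Mul(3, Mul(Add(2, a), Pow(Mul(2, a), -1))) = Mul(3, Mul(Add(2, a), Mul(Rational(1, 2), Pow(a, -1)))) = Mul(3, Mul(Rational(1, 2), Pow(a, -1), Add(2, a))) = Mul(Rational(3, 2), Pow(a, -1), Add(2, a)))
f = Rational(1467, 4) (f = Add(368, Mul(-1, Mul(20, Pow(16, -1)))) = Add(368, Mul(-1, Mul(20, Rational(1, 16)))) = Add(368, Mul(-1, Rational(5, 4))) = Add(368, Rational(-5, 4)) = Rational(1467, 4) ≈ 366.75)
Mul(Function('R')(Function('u')(4)), f) = Mul(Add(Rational(3, 2), Mul(3, Pow(-5, -1))), Rational(1467, 4)) = Mul(Add(Rational(3, 2), Mul(3, Rational(-1, 5))), Rational(1467, 4)) = Mul(Add(Rational(3, 2), Rational(-3, 5)), Rational(1467, 4)) = Mul(Rational(9, 10), Rational(1467, 4)) = Rational(13203, 40)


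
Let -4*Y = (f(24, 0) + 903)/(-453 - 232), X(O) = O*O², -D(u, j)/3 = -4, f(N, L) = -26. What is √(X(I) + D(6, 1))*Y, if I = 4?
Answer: 877*√19/1370 ≈ 2.7903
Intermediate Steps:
D(u, j) = 12 (D(u, j) = -3*(-4) = 12)
X(O) = O³
Y = 877/2740 (Y = -(-26 + 903)/(4*(-453 - 232)) = -877/(4*(-685)) = -877*(-1)/(4*685) = -¼*(-877/685) = 877/2740 ≈ 0.32007)
√(X(I) + D(6, 1))*Y = √(4³ + 12)*(877/2740) = √(64 + 12)*(877/2740) = √76*(877/2740) = (2*√19)*(877/2740) = 877*√19/1370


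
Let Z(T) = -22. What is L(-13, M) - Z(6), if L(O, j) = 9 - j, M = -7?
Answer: 38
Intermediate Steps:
L(-13, M) - Z(6) = (9 - 1*(-7)) - 1*(-22) = (9 + 7) + 22 = 16 + 22 = 38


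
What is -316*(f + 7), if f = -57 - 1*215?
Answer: 83740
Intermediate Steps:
f = -272 (f = -57 - 215 = -272)
-316*(f + 7) = -316*(-272 + 7) = -316*(-265) = 83740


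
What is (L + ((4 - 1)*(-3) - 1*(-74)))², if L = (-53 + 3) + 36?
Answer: 2601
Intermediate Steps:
L = -14 (L = -50 + 36 = -14)
(L + ((4 - 1)*(-3) - 1*(-74)))² = (-14 + ((4 - 1)*(-3) - 1*(-74)))² = (-14 + (3*(-3) + 74))² = (-14 + (-9 + 74))² = (-14 + 65)² = 51² = 2601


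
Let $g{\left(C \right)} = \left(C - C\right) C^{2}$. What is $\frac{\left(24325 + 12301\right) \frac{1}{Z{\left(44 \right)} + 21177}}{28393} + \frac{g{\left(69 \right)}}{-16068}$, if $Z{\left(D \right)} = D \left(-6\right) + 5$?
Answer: $\frac{18313}{296962387} \approx 6.1668 \cdot 10^{-5}$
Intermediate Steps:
$Z{\left(D \right)} = 5 - 6 D$ ($Z{\left(D \right)} = - 6 D + 5 = 5 - 6 D$)
$g{\left(C \right)} = 0$ ($g{\left(C \right)} = 0 C^{2} = 0$)
$\frac{\left(24325 + 12301\right) \frac{1}{Z{\left(44 \right)} + 21177}}{28393} + \frac{g{\left(69 \right)}}{-16068} = \frac{\left(24325 + 12301\right) \frac{1}{\left(5 - 264\right) + 21177}}{28393} + \frac{0}{-16068} = \frac{36626}{\left(5 - 264\right) + 21177} \cdot \frac{1}{28393} + 0 \left(- \frac{1}{16068}\right) = \frac{36626}{-259 + 21177} \cdot \frac{1}{28393} + 0 = \frac{36626}{20918} \cdot \frac{1}{28393} + 0 = 36626 \cdot \frac{1}{20918} \cdot \frac{1}{28393} + 0 = \frac{18313}{10459} \cdot \frac{1}{28393} + 0 = \frac{18313}{296962387} + 0 = \frac{18313}{296962387}$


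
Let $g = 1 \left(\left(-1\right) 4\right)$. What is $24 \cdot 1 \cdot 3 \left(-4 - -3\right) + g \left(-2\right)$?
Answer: $-64$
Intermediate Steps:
$g = -4$ ($g = 1 \left(-4\right) = -4$)
$24 \cdot 1 \cdot 3 \left(-4 - -3\right) + g \left(-2\right) = 24 \cdot 1 \cdot 3 \left(-4 - -3\right) - -8 = 24 \cdot 3 \left(-4 + 3\right) + 8 = 24 \cdot 3 \left(-1\right) + 8 = 24 \left(-3\right) + 8 = -72 + 8 = -64$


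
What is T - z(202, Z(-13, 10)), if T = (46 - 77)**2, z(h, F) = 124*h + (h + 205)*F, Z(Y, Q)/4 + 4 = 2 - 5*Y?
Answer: -126651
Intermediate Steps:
Z(Y, Q) = -8 - 20*Y (Z(Y, Q) = -16 + 4*(2 - 5*Y) = -16 + (8 - 20*Y) = -8 - 20*Y)
z(h, F) = 124*h + F*(205 + h) (z(h, F) = 124*h + (205 + h)*F = 124*h + F*(205 + h))
T = 961 (T = (-31)**2 = 961)
T - z(202, Z(-13, 10)) = 961 - (124*202 + 205*(-8 - 20*(-13)) + (-8 - 20*(-13))*202) = 961 - (25048 + 205*(-8 + 260) + (-8 + 260)*202) = 961 - (25048 + 205*252 + 252*202) = 961 - (25048 + 51660 + 50904) = 961 - 1*127612 = 961 - 127612 = -126651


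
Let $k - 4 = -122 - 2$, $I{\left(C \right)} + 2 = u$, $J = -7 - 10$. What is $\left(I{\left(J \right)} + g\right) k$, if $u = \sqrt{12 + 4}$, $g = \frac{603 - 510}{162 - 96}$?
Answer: $- \frac{4500}{11} \approx -409.09$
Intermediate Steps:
$g = \frac{31}{22}$ ($g = \frac{93}{66} = 93 \cdot \frac{1}{66} = \frac{31}{22} \approx 1.4091$)
$J = -17$ ($J = -7 - 10 = -17$)
$u = 4$ ($u = \sqrt{16} = 4$)
$I{\left(C \right)} = 2$ ($I{\left(C \right)} = -2 + 4 = 2$)
$k = -120$ ($k = 4 - 124 = -120$)
$\left(I{\left(J \right)} + g\right) k = \left(2 + \frac{31}{22}\right) \left(-120\right) = \frac{75}{22} \left(-120\right) = - \frac{4500}{11}$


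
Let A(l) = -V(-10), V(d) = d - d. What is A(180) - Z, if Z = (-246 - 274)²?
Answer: -270400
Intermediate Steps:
V(d) = 0
Z = 270400 (Z = (-520)² = 270400)
A(l) = 0 (A(l) = -1*0 = 0)
A(180) - Z = 0 - 1*270400 = 0 - 270400 = -270400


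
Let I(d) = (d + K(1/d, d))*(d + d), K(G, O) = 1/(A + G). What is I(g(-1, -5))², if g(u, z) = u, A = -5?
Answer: 49/9 ≈ 5.4444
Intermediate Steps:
K(G, O) = 1/(-5 + G)
I(d) = 2*d*(d + 1/(-5 + 1/d)) (I(d) = (d + 1/(-5 + 1/d))*(d + d) = (d + 1/(-5 + 1/d))*(2*d) = 2*d*(d + 1/(-5 + 1/d)))
I(g(-1, -5))² = ((-1)²*(-4 + 10*(-1))/(-1 + 5*(-1)))² = (1*(-4 - 10)/(-1 - 5))² = (1*(-14)/(-6))² = (1*(-⅙)*(-14))² = (7/3)² = 49/9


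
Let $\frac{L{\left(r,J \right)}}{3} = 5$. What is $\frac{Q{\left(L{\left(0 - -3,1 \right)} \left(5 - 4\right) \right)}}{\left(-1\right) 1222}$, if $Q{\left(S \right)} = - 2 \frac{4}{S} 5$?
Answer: $\frac{4}{1833} \approx 0.0021822$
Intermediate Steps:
$L{\left(r,J \right)} = 15$ ($L{\left(r,J \right)} = 3 \cdot 5 = 15$)
$Q{\left(S \right)} = - \frac{40}{S}$ ($Q{\left(S \right)} = - \frac{8}{S} 5 = - \frac{40}{S}$)
$\frac{Q{\left(L{\left(0 - -3,1 \right)} \left(5 - 4\right) \right)}}{\left(-1\right) 1222} = \frac{\left(-40\right) \frac{1}{15 \left(5 - 4\right)}}{\left(-1\right) 1222} = \frac{\left(-40\right) \frac{1}{15 \cdot 1}}{-1222} = - \frac{40}{15} \left(- \frac{1}{1222}\right) = \left(-40\right) \frac{1}{15} \left(- \frac{1}{1222}\right) = \left(- \frac{8}{3}\right) \left(- \frac{1}{1222}\right) = \frac{4}{1833}$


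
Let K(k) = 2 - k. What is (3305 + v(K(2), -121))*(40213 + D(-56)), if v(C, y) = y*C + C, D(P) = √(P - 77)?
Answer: 132903965 + 3305*I*√133 ≈ 1.329e+8 + 38115.0*I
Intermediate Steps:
D(P) = √(-77 + P)
v(C, y) = C + C*y (v(C, y) = C*y + C = C + C*y)
(3305 + v(K(2), -121))*(40213 + D(-56)) = (3305 + (2 - 1*2)*(1 - 121))*(40213 + √(-77 - 56)) = (3305 + (2 - 2)*(-120))*(40213 + √(-133)) = (3305 + 0*(-120))*(40213 + I*√133) = (3305 + 0)*(40213 + I*√133) = 3305*(40213 + I*√133) = 132903965 + 3305*I*√133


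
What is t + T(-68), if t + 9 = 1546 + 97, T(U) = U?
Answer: 1566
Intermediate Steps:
t = 1634 (t = -9 + (1546 + 97) = -9 + 1643 = 1634)
t + T(-68) = 1634 - 68 = 1566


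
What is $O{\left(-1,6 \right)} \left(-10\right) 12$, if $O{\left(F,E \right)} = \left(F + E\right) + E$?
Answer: $-1320$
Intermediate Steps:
$O{\left(F,E \right)} = F + 2 E$ ($O{\left(F,E \right)} = \left(E + F\right) + E = F + 2 E$)
$O{\left(-1,6 \right)} \left(-10\right) 12 = \left(-1 + 2 \cdot 6\right) \left(-10\right) 12 = \left(-1 + 12\right) \left(-10\right) 12 = 11 \left(-10\right) 12 = \left(-110\right) 12 = -1320$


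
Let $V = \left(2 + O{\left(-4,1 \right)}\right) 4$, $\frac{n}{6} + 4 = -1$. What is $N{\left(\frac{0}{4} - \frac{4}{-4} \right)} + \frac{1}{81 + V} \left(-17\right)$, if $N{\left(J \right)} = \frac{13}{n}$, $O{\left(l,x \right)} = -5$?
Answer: $- \frac{469}{690} \approx -0.67971$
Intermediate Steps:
$n = -30$ ($n = -24 + 6 \left(-1\right) = -24 - 6 = -30$)
$V = -12$ ($V = \left(2 - 5\right) 4 = \left(-3\right) 4 = -12$)
$N{\left(J \right)} = - \frac{13}{30}$ ($N{\left(J \right)} = \frac{13}{-30} = 13 \left(- \frac{1}{30}\right) = - \frac{13}{30}$)
$N{\left(\frac{0}{4} - \frac{4}{-4} \right)} + \frac{1}{81 + V} \left(-17\right) = - \frac{13}{30} + \frac{1}{81 - 12} \left(-17\right) = - \frac{13}{30} + \frac{1}{69} \left(-17\right) = - \frac{13}{30} - \frac{17}{69} = - \frac{469}{690}$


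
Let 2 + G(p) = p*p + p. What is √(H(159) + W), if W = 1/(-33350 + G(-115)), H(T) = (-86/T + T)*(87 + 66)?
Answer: √27904050456446162/1072826 ≈ 155.71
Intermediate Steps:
G(p) = -2 + p + p² (G(p) = -2 + (p*p + p) = -2 + (p² + p) = -2 + (p + p²) = -2 + p + p²)
H(T) = -13158/T + 153*T (H(T) = (T - 86/T)*153 = -13158/T + 153*T)
W = -1/20242 (W = 1/(-33350 + (-2 - 115 + (-115)²)) = 1/(-33350 + (-2 - 115 + 13225)) = 1/(-33350 + 13108) = 1/(-20242) = -1/20242 ≈ -4.9402e-5)
√(H(159) + W) = √((-13158/159 + 153*159) - 1/20242) = √((-13158*1/159 + 24327) - 1/20242) = √((-4386/53 + 24327) - 1/20242) = √(1284945/53 - 1/20242) = √(26009856637/1072826) = √27904050456446162/1072826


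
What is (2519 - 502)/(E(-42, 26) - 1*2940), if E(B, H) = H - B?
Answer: -2017/2872 ≈ -0.70230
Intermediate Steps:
(2519 - 502)/(E(-42, 26) - 1*2940) = (2519 - 502)/((26 - 1*(-42)) - 1*2940) = 2017/((26 + 42) - 2940) = 2017/(68 - 2940) = 2017/(-2872) = 2017*(-1/2872) = -2017/2872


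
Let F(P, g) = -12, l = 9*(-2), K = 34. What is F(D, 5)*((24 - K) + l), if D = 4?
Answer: 336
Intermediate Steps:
l = -18
F(D, 5)*((24 - K) + l) = -12*((24 - 1*34) - 18) = -12*((24 - 34) - 18) = -12*(-10 - 18) = -12*(-28) = 336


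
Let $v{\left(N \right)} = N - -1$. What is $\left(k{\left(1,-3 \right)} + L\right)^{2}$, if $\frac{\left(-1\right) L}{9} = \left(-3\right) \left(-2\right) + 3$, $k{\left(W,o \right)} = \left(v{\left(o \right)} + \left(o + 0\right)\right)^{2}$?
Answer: $3136$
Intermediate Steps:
$v{\left(N \right)} = 1 + N$ ($v{\left(N \right)} = N + 1 = 1 + N$)
$k{\left(W,o \right)} = \left(1 + 2 o\right)^{2}$ ($k{\left(W,o \right)} = \left(\left(1 + o\right) + \left(o + 0\right)\right)^{2} = \left(\left(1 + o\right) + o\right)^{2} = \left(1 + 2 o\right)^{2}$)
$L = -81$ ($L = - 9 \left(\left(-3\right) \left(-2\right) + 3\right) = - 9 \left(6 + 3\right) = \left(-9\right) 9 = -81$)
$\left(k{\left(1,-3 \right)} + L\right)^{2} = \left(\left(1 + 2 \left(-3\right)\right)^{2} - 81\right)^{2} = \left(\left(1 - 6\right)^{2} - 81\right)^{2} = \left(\left(-5\right)^{2} - 81\right)^{2} = \left(25 - 81\right)^{2} = \left(-56\right)^{2} = 3136$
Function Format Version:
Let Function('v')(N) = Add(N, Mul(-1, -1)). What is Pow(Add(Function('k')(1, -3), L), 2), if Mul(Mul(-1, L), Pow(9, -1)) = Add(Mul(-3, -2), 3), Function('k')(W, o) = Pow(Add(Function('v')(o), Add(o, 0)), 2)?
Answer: 3136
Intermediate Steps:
Function('v')(N) = Add(1, N) (Function('v')(N) = Add(N, 1) = Add(1, N))
Function('k')(W, o) = Pow(Add(1, Mul(2, o)), 2) (Function('k')(W, o) = Pow(Add(Add(1, o), Add(o, 0)), 2) = Pow(Add(Add(1, o), o), 2) = Pow(Add(1, Mul(2, o)), 2))
L = -81 (L = Mul(-9, Add(Mul(-3, -2), 3)) = Mul(-9, Add(6, 3)) = Mul(-9, 9) = -81)
Pow(Add(Function('k')(1, -3), L), 2) = Pow(Add(Pow(Add(1, Mul(2, -3)), 2), -81), 2) = Pow(Add(Pow(Add(1, -6), 2), -81), 2) = Pow(Add(Pow(-5, 2), -81), 2) = Pow(Add(25, -81), 2) = Pow(-56, 2) = 3136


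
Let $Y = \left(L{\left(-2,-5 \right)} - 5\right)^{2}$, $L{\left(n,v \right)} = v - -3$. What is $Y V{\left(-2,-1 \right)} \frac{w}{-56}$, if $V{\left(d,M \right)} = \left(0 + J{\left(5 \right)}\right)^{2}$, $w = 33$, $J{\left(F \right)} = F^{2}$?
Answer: $- \frac{144375}{8} \approx -18047.0$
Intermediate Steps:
$L{\left(n,v \right)} = 3 + v$ ($L{\left(n,v \right)} = v + 3 = 3 + v$)
$V{\left(d,M \right)} = 625$ ($V{\left(d,M \right)} = \left(0 + 5^{2}\right)^{2} = \left(0 + 25\right)^{2} = 25^{2} = 625$)
$Y = 49$ ($Y = \left(\left(3 - 5\right) - 5\right)^{2} = \left(-2 - 5\right)^{2} = \left(-7\right)^{2} = 49$)
$Y V{\left(-2,-1 \right)} \frac{w}{-56} = 49 \cdot 625 \frac{33}{-56} = 30625 \cdot 33 \left(- \frac{1}{56}\right) = 30625 \left(- \frac{33}{56}\right) = - \frac{144375}{8}$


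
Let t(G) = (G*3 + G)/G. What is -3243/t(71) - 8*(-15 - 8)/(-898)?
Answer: -1456475/1796 ≈ -810.96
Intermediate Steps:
t(G) = 4 (t(G) = (3*G + G)/G = (4*G)/G = 4)
-3243/t(71) - 8*(-15 - 8)/(-898) = -3243/4 - 8*(-15 - 8)/(-898) = -3243*¼ - 8*(-23)*(-1/898) = -3243/4 + 184*(-1/898) = -3243/4 - 92/449 = -1456475/1796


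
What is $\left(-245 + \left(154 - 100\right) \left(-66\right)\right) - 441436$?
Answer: $-445245$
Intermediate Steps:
$\left(-245 + \left(154 - 100\right) \left(-66\right)\right) - 441436 = \left(-245 + 54 \left(-66\right)\right) - 441436 = \left(-245 - 3564\right) - 441436 = -3809 - 441436 = -445245$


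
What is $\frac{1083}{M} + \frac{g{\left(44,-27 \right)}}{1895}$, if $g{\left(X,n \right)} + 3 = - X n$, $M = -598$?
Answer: $- \frac{268731}{226642} \approx -1.1857$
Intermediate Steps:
$g{\left(X,n \right)} = -3 - X n$ ($g{\left(X,n \right)} = -3 + - X n = -3 - X n$)
$\frac{1083}{M} + \frac{g{\left(44,-27 \right)}}{1895} = \frac{1083}{-598} + \frac{-3 - 44 \left(-27\right)}{1895} = 1083 \left(- \frac{1}{598}\right) + \left(-3 + 1188\right) \frac{1}{1895} = - \frac{1083}{598} + 1185 \cdot \frac{1}{1895} = - \frac{1083}{598} + \frac{237}{379} = - \frac{268731}{226642}$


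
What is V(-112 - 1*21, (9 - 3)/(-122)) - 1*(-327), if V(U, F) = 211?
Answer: 538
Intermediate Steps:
V(-112 - 1*21, (9 - 3)/(-122)) - 1*(-327) = 211 - 1*(-327) = 211 + 327 = 538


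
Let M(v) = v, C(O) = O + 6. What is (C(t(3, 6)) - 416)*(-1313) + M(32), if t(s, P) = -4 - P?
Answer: 551492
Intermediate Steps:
C(O) = 6 + O
(C(t(3, 6)) - 416)*(-1313) + M(32) = ((6 + (-4 - 1*6)) - 416)*(-1313) + 32 = ((6 + (-4 - 6)) - 416)*(-1313) + 32 = ((6 - 10) - 416)*(-1313) + 32 = (-4 - 416)*(-1313) + 32 = -420*(-1313) + 32 = 551460 + 32 = 551492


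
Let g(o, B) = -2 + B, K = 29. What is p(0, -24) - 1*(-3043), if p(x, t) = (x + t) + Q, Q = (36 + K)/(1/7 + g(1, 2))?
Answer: 3474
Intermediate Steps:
Q = 455 (Q = (36 + 29)/(1/7 + (-2 + 2)) = 65/(⅐ + 0) = 65/(⅐) = 65*7 = 455)
p(x, t) = 455 + t + x (p(x, t) = (x + t) + 455 = (t + x) + 455 = 455 + t + x)
p(0, -24) - 1*(-3043) = (455 - 24 + 0) - 1*(-3043) = 431 + 3043 = 3474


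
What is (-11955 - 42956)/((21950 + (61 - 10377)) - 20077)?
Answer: 54911/8443 ≈ 6.5037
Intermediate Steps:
(-11955 - 42956)/((21950 + (61 - 10377)) - 20077) = -54911/((21950 - 10316) - 20077) = -54911/(11634 - 20077) = -54911/(-8443) = -54911*(-1/8443) = 54911/8443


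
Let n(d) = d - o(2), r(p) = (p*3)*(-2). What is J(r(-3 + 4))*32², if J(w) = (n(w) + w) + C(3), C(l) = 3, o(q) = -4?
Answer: -5120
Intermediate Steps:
r(p) = -6*p (r(p) = (3*p)*(-2) = -6*p)
n(d) = 4 + d (n(d) = d - 1*(-4) = d + 4 = 4 + d)
J(w) = 7 + 2*w (J(w) = ((4 + w) + w) + 3 = (4 + 2*w) + 3 = 7 + 2*w)
J(r(-3 + 4))*32² = (7 + 2*(-6*(-3 + 4)))*32² = (7 + 2*(-6*1))*1024 = (7 + 2*(-6))*1024 = (7 - 12)*1024 = -5*1024 = -5120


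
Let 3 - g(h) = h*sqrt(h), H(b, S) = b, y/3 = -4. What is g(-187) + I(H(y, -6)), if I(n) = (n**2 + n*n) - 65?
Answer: 226 + 187*I*sqrt(187) ≈ 226.0 + 2557.2*I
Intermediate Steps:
y = -12 (y = 3*(-4) = -12)
I(n) = -65 + 2*n**2 (I(n) = (n**2 + n**2) - 65 = 2*n**2 - 65 = -65 + 2*n**2)
g(h) = 3 - h**(3/2) (g(h) = 3 - h*sqrt(h) = 3 - h**(3/2))
g(-187) + I(H(y, -6)) = (3 - (-187)**(3/2)) + (-65 + 2*(-12)**2) = (3 - (-187)*I*sqrt(187)) + (-65 + 2*144) = (3 + 187*I*sqrt(187)) + (-65 + 288) = (3 + 187*I*sqrt(187)) + 223 = 226 + 187*I*sqrt(187)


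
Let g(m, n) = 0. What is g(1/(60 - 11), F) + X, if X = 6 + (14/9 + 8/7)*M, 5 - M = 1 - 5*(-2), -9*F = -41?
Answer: -214/21 ≈ -10.190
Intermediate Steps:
F = 41/9 (F = -⅑*(-41) = 41/9 ≈ 4.5556)
M = -6 (M = 5 - (1 - 5*(-2)) = 5 - (1 + 10) = 5 - 1*11 = 5 - 11 = -6)
X = -214/21 (X = 6 + (14/9 + 8/7)*(-6) = 6 + (170/63)*(-6) = 6 - 340/21 = -214/21 ≈ -10.190)
g(1/(60 - 11), F) + X = 0 - 214/21 = -214/21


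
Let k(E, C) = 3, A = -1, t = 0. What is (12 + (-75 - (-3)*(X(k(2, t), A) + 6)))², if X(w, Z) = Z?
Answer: 2304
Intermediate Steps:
(12 + (-75 - (-3)*(X(k(2, t), A) + 6)))² = (12 + (-75 - (-3)*(-1 + 6)))² = (12 + (-75 - (-3)*5))² = (12 + (-75 - 1*(-15)))² = (12 + (-75 + 15))² = (12 - 60)² = (-48)² = 2304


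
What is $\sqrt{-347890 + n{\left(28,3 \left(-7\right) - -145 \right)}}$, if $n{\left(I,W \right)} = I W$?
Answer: $i \sqrt{344418} \approx 586.87 i$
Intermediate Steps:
$\sqrt{-347890 + n{\left(28,3 \left(-7\right) - -145 \right)}} = \sqrt{-347890 + 28 \left(3 \left(-7\right) - -145\right)} = \sqrt{-347890 + 28 \left(-21 + 145\right)} = \sqrt{-347890 + 28 \cdot 124} = \sqrt{-347890 + 3472} = \sqrt{-344418} = i \sqrt{344418}$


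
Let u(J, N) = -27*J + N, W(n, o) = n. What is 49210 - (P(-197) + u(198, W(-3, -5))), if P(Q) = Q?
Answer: 54756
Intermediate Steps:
u(J, N) = N - 27*J
49210 - (P(-197) + u(198, W(-3, -5))) = 49210 - (-197 + (-3 - 27*198)) = 49210 - (-197 + (-3 - 5346)) = 49210 - (-197 - 5349) = 49210 - 1*(-5546) = 49210 + 5546 = 54756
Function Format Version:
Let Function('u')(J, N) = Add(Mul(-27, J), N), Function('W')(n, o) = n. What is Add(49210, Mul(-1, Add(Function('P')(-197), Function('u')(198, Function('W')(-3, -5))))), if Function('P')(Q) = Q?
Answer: 54756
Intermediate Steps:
Function('u')(J, N) = Add(N, Mul(-27, J))
Add(49210, Mul(-1, Add(Function('P')(-197), Function('u')(198, Function('W')(-3, -5))))) = Add(49210, Mul(-1, Add(-197, Add(-3, Mul(-27, 198))))) = Add(49210, Mul(-1, Add(-197, Add(-3, -5346)))) = Add(49210, Mul(-1, Add(-197, -5349))) = Add(49210, Mul(-1, -5546)) = Add(49210, 5546) = 54756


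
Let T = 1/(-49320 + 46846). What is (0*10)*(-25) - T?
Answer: 1/2474 ≈ 0.00040420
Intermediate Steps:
T = -1/2474 (T = 1/(-2474) = -1/2474 ≈ -0.00040420)
(0*10)*(-25) - T = (0*10)*(-25) - 1*(-1/2474) = 0*(-25) + 1/2474 = 0 + 1/2474 = 1/2474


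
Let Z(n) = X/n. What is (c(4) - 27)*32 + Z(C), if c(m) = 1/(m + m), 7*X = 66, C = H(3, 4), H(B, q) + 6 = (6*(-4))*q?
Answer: -102351/119 ≈ -860.09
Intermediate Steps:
H(B, q) = -6 - 24*q (H(B, q) = -6 + (6*(-4))*q = -6 - 24*q)
C = -102 (C = -6 - 24*4 = -6 - 96 = -102)
X = 66/7 (X = (1/7)*66 = 66/7 ≈ 9.4286)
c(m) = 1/(2*m)
Z(n) = 66/(7*n)
(c(4) - 27)*32 + Z(C) = ((1/2)/4 - 27)*32 + (66/7)/(-102) = ((1/2)*(1/4) - 27)*32 + (66/7)*(-1/102) = (1/8 - 27)*32 - 11/119 = -215/8*32 - 11/119 = -860 - 11/119 = -102351/119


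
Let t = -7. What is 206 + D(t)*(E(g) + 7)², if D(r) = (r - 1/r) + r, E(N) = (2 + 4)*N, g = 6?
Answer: -177911/7 ≈ -25416.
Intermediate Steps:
E(N) = 6*N
D(r) = -1/r + 2*r
206 + D(t)*(E(g) + 7)² = 206 + (-1/(-7) + 2*(-7))*(6*6 + 7)² = 206 + (-1*(-⅐) - 14)*(36 + 7)² = 206 + (⅐ - 14)*43² = 206 - 97/7*1849 = 206 - 179353/7 = -177911/7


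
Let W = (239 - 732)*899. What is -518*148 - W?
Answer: 366543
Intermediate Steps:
W = -443207 (W = -493*899 = -443207)
-518*148 - W = -518*148 - 1*(-443207) = -76664 + 443207 = 366543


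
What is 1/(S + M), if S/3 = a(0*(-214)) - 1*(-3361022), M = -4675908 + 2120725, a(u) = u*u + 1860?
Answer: 1/7533463 ≈ 1.3274e-7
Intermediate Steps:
a(u) = 1860 + u² (a(u) = u² + 1860 = 1860 + u²)
M = -2555183
S = 10088646 (S = 3*((1860 + (0*(-214))²) - 1*(-3361022)) = 3*((1860 + 0²) + 3361022) = 3*((1860 + 0) + 3361022) = 3*(1860 + 3361022) = 3*3362882 = 10088646)
1/(S + M) = 1/(10088646 - 2555183) = 1/7533463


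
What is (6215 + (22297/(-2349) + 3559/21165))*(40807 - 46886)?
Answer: -625174531911673/16572195 ≈ -3.7724e+7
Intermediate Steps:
(6215 + (22297/(-2349) + 3559/21165))*(40807 - 46886) = (6215 + (22297*(-1/2349) + 3559*(1/21165)))*(-6079) = (6215 + (-22297/2349 + 3559/21165))*(-6079) = (6215 - 154518638/16572195)*(-6079) = (102841673287/16572195)*(-6079) = -625174531911673/16572195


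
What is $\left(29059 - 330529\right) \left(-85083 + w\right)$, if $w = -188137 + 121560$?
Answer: $45720940200$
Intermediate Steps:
$w = -66577$
$\left(29059 - 330529\right) \left(-85083 + w\right) = \left(29059 - 330529\right) \left(-85083 - 66577\right) = \left(-301470\right) \left(-151660\right) = 45720940200$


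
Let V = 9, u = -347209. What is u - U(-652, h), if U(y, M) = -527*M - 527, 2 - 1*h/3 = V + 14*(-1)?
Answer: -335615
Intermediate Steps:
h = 21 (h = 6 - 3*(9 + 14*(-1)) = 6 - 3*(9 - 14) = 6 - 3*(-5) = 6 + 15 = 21)
U(y, M) = -527 - 527*M
u - U(-652, h) = -347209 - (-527 - 527*21) = -347209 - (-527 - 11067) = -347209 - 1*(-11594) = -347209 + 11594 = -335615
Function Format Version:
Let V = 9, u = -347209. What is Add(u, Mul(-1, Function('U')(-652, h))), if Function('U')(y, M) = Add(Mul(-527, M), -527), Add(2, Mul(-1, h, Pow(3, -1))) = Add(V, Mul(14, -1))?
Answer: -335615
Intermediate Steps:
h = 21 (h = Add(6, Mul(-3, Add(9, Mul(14, -1)))) = Add(6, Mul(-3, Add(9, -14))) = Add(6, Mul(-3, -5)) = Add(6, 15) = 21)
Function('U')(y, M) = Add(-527, Mul(-527, M))
Add(u, Mul(-1, Function('U')(-652, h))) = Add(-347209, Mul(-1, Add(-527, Mul(-527, 21)))) = Add(-347209, Mul(-1, Add(-527, -11067))) = Add(-347209, Mul(-1, -11594)) = Add(-347209, 11594) = -335615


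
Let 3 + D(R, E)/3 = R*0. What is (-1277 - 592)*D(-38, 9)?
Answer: 16821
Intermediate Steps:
D(R, E) = -9 (D(R, E) = -9 + 3*(R*0) = -9 + 3*0 = -9 + 0 = -9)
(-1277 - 592)*D(-38, 9) = (-1277 - 592)*(-9) = -1869*(-9) = 16821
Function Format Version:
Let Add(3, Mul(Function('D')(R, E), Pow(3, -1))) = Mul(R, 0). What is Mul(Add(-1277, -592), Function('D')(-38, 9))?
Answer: 16821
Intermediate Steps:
Function('D')(R, E) = -9 (Function('D')(R, E) = Add(-9, Mul(3, Mul(R, 0))) = Add(-9, Mul(3, 0)) = Add(-9, 0) = -9)
Mul(Add(-1277, -592), Function('D')(-38, 9)) = Mul(Add(-1277, -592), -9) = Mul(-1869, -9) = 16821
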